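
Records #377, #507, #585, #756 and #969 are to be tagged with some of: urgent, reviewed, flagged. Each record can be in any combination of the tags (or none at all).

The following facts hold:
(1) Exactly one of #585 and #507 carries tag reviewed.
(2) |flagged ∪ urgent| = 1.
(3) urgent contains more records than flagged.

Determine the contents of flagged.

flagged = {}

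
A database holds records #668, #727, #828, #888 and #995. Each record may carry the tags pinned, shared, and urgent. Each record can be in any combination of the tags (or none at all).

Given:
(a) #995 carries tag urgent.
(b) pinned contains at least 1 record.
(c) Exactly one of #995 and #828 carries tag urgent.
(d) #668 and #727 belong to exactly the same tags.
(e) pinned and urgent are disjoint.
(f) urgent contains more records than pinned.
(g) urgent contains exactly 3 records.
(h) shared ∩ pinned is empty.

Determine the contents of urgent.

urgent = {#668, #727, #995}

From (a): #995 ∈ urgent.
(c) (exactly one): #828 ∉ urgent.
(e) (disjoint): #995 ∉ pinned.
Suppose #668 ∉ urgent: no assignment then satisfies all the clues, so #668 ∈ urgent.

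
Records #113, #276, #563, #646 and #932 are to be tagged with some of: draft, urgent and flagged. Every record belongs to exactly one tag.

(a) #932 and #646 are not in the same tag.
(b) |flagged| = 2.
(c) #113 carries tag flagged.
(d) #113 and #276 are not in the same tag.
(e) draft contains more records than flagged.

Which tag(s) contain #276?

#276: draft

From (c): #113 ∈ flagged.
(d): #276 ∉ flagged.
Suppose #276 ∉ draft: no assignment then satisfies all the clues, so #276 ∈ draft.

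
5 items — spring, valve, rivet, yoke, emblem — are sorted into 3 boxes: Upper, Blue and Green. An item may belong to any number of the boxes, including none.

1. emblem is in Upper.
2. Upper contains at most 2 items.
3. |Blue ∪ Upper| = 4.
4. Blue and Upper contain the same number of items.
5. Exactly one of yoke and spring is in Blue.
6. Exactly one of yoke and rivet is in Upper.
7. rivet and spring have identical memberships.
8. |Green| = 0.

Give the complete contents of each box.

Upper = {emblem, yoke}; Blue = {rivet, spring}; Green = {}

From (1): emblem ∈ Upper.
(8): Green already has 0, so the rest are out.
Suppose spring ∈ Upper: no assignment then satisfies all the clues, so spring ∉ Upper.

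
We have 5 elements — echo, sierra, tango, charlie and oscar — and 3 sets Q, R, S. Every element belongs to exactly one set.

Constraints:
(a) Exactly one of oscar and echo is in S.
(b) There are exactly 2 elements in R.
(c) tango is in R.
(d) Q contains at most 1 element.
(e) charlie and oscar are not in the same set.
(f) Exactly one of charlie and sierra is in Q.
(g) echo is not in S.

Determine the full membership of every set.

Q = {charlie}; R = {echo, tango}; S = {oscar, sierra}

From (c): tango ∈ R.
From (g): echo ∉ S.
(a) (exactly one): oscar ∈ S.
(e): charlie ∉ S.
Suppose echo ∈ Q: no assignment then satisfies all the clues, so echo ∉ Q.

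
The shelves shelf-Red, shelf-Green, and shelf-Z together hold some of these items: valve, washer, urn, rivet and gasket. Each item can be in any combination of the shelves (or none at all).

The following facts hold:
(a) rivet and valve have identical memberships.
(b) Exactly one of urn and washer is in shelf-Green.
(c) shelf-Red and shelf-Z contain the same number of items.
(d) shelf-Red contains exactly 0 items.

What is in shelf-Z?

shelf-Z = {}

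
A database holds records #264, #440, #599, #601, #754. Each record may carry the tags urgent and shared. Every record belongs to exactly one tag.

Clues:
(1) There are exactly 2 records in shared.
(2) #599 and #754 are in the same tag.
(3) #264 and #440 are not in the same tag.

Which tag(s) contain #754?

#754: urgent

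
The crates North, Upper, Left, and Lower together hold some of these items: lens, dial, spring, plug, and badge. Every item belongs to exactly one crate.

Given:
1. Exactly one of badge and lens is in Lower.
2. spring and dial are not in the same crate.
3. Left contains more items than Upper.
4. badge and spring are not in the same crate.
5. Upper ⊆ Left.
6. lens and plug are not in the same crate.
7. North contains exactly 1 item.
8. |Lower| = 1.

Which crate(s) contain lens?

lens: Lower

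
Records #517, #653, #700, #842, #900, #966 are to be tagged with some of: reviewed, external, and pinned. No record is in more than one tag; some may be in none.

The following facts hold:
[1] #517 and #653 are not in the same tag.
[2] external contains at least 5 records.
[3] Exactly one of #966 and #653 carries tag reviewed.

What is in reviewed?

reviewed = {#653}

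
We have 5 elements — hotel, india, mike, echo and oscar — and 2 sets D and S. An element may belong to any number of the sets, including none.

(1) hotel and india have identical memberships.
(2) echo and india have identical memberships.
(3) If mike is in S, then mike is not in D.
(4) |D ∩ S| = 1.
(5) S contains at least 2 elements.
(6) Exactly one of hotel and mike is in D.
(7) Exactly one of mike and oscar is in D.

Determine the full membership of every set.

D = {echo, hotel, india, oscar}; S = {mike, oscar}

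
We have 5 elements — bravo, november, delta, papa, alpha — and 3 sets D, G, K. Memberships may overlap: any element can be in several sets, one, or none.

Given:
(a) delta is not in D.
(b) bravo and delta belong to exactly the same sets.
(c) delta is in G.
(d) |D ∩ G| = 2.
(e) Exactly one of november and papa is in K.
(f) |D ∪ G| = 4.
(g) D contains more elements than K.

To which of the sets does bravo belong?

From (a): delta ∉ D.
From (c): delta ∈ G.
(b): bravo matches delta: bravo ∉ D.
(b): bravo matches delta: bravo ∈ G.
Suppose bravo ∈ K: no assignment then satisfies all the clues, so bravo ∉ K.

bravo: G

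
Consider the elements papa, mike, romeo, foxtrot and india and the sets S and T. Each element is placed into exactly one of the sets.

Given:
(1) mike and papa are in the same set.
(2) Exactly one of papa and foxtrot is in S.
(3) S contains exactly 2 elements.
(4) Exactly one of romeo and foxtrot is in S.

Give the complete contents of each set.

S = {foxtrot, india}; T = {mike, papa, romeo}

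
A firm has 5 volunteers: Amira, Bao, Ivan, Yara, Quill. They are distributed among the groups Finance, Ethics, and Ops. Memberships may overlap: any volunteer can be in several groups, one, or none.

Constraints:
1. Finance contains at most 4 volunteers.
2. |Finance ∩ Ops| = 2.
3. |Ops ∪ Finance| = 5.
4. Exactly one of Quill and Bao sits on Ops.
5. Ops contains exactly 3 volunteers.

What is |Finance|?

4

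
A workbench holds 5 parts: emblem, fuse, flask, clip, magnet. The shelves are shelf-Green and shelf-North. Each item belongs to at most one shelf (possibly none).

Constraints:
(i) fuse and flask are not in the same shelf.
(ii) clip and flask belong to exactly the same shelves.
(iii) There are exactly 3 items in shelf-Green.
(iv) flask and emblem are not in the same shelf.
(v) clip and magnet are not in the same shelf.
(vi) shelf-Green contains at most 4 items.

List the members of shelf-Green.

shelf-Green = {emblem, fuse, magnet}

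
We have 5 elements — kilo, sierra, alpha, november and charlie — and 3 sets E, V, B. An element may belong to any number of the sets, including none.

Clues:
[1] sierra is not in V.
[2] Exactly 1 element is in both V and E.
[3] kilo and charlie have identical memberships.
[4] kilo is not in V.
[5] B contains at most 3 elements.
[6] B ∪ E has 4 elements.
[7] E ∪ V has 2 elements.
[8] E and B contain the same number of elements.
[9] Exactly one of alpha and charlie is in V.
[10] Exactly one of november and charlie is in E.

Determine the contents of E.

E = {alpha, november}

From (1): sierra ∉ V.
From (4): kilo ∉ V.
(3): charlie matches kilo: charlie ∉ V.
(9) (exactly one): alpha ∈ V.
Suppose kilo ∈ E: no assignment then satisfies all the clues, so kilo ∉ E.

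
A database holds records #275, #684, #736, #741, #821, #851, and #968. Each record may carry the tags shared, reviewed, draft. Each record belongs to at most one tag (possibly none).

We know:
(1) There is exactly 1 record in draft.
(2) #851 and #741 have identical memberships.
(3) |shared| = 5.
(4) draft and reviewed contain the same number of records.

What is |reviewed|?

1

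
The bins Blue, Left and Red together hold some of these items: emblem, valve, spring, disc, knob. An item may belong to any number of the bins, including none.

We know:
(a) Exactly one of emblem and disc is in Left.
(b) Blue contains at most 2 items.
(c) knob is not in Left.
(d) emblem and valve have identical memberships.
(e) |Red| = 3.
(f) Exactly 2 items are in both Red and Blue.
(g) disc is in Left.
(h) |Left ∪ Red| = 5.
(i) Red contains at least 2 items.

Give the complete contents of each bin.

From (c): knob ∉ Left.
From (g): disc ∈ Left.
(a) (exactly one): emblem ∉ Left.
(d): valve matches emblem: valve ∉ Left.
Suppose emblem ∉ Blue: no assignment then satisfies all the clues, so emblem ∈ Blue.

Blue = {emblem, valve}; Left = {disc, spring}; Red = {emblem, knob, valve}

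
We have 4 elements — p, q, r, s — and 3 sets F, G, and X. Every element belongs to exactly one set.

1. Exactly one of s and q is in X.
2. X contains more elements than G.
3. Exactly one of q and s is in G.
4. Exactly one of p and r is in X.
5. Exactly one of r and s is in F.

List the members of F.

F = {r}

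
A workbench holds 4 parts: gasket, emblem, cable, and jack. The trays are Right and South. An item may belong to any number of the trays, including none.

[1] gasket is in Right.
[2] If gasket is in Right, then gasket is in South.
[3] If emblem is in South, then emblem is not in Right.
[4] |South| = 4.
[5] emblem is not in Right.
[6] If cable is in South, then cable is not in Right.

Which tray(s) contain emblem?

emblem: South

From (1): gasket ∈ Right.
From (5): emblem ∉ Right.
(2): gasket ∈ South.
(4): only 4 candidates remain for South, so all are in.
(6): cable ∉ Right.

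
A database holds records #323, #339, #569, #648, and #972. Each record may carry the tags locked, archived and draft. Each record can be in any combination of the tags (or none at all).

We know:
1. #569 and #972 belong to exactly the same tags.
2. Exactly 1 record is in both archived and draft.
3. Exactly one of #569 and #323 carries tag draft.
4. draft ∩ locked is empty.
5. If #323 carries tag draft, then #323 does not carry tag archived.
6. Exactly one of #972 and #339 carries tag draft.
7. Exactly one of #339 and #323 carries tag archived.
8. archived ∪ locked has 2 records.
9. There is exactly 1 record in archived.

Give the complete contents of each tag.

locked = {#648}; archived = {#339}; draft = {#323, #339}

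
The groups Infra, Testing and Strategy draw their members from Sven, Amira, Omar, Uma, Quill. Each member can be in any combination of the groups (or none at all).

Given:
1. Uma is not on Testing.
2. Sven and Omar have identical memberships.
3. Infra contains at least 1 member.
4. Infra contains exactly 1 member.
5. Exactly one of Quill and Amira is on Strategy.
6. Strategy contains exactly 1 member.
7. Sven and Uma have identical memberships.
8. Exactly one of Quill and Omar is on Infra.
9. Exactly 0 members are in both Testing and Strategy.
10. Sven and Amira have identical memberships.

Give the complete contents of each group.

Infra = {Quill}; Testing = {}; Strategy = {Quill}

From (1): Uma ∉ Testing.
(7): Sven matches Uma: Sven ∉ Testing.
(10): Amira matches Sven: Amira ∉ Testing.
(2): Omar matches Sven: Omar ∉ Testing.
Suppose Sven ∈ Infra: no assignment then satisfies all the clues, so Sven ∉ Infra.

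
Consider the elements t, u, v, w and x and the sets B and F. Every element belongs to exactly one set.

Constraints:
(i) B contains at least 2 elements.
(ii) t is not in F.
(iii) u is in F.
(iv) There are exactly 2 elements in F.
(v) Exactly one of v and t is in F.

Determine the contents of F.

F = {u, v}

From (ii): t ∉ F.
From (iii): u ∈ F.
(v) (exactly one): v ∈ F.
Only one set left: t ∈ B.
(iv): F already has 2, so the rest are out.
Only one set left: w ∈ B.
Only one set left: x ∈ B.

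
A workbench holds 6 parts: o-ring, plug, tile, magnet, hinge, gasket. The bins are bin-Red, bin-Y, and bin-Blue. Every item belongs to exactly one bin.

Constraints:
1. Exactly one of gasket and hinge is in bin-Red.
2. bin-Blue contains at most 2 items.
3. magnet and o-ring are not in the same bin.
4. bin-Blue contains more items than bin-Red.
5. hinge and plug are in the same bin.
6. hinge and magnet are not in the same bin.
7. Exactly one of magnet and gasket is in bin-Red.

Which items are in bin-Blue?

bin-Blue = {magnet, tile}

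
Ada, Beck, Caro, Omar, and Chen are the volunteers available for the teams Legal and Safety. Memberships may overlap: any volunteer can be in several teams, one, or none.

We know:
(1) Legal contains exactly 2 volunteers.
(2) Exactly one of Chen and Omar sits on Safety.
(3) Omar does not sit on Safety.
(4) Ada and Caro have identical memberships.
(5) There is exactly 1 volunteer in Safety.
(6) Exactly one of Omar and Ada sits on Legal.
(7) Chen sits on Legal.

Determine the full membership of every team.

Legal = {Chen, Omar}; Safety = {Chen}

From (3): Omar ∉ Safety.
From (7): Chen ∈ Legal.
(2) (exactly one): Chen ∈ Safety.
(5): Safety already has 1, so the rest are out.
Suppose Ada ∈ Legal: no assignment then satisfies all the clues, so Ada ∉ Legal.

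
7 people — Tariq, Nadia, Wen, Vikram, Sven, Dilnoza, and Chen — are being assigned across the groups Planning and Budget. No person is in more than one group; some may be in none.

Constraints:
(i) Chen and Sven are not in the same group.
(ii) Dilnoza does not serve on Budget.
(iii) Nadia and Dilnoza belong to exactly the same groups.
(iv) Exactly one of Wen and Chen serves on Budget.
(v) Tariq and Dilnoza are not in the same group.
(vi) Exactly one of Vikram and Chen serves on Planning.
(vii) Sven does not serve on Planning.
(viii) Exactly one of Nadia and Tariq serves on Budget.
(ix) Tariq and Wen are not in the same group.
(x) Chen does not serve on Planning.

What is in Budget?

Budget = {Chen, Tariq}

From (ii): Dilnoza ∉ Budget.
From (vii): Sven ∉ Planning.
From (x): Chen ∉ Planning.
(iii): Nadia matches Dilnoza: Nadia ∉ Budget.
(vi) (exactly one): Vikram ∈ Planning.
(viii) (exactly one): Tariq ∈ Budget.
(ix): Wen ∉ Budget.
(iv) (exactly one): Chen ∈ Budget.
(i): Sven ∉ Budget.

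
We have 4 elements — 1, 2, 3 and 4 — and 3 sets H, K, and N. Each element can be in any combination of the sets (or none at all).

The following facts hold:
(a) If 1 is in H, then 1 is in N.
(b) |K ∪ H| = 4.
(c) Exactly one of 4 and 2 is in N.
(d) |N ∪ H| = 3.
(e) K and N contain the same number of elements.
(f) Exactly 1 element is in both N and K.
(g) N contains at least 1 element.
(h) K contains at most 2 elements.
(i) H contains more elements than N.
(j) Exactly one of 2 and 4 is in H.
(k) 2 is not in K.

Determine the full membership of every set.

H = {1, 2, 3}; K = {1, 4}; N = {1, 2}

From (k): 2 ∉ K.
Suppose 1 ∉ H: no assignment then satisfies all the clues, so 1 ∈ H.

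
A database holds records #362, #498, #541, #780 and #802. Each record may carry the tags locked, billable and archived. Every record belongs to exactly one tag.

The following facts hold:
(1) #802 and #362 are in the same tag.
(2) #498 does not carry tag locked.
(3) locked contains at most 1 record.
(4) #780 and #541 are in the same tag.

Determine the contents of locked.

From (2): #498 ∉ locked.
Suppose #362 ∈ locked: no assignment then satisfies all the clues, so #362 ∉ locked.

locked = {}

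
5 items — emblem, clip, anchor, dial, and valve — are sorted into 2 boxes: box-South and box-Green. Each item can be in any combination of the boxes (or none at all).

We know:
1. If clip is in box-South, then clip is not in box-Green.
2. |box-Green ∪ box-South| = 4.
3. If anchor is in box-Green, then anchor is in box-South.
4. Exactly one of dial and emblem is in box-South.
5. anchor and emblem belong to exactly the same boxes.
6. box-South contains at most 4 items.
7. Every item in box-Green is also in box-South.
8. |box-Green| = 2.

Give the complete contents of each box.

box-South = {anchor, clip, emblem, valve}; box-Green = {anchor, emblem}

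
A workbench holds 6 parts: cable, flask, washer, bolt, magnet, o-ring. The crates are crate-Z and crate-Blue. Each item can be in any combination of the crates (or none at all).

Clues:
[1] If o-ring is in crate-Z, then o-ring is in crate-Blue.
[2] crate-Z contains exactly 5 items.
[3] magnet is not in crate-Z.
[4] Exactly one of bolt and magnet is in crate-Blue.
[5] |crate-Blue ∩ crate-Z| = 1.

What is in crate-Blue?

crate-Blue = {magnet, o-ring}

From (3): magnet ∉ crate-Z.
(2): only 5 candidates remain for crate-Z, so all are in.
(1): o-ring ∈ crate-Blue.
Suppose cable ∈ crate-Blue: no assignment then satisfies all the clues, so cable ∉ crate-Blue.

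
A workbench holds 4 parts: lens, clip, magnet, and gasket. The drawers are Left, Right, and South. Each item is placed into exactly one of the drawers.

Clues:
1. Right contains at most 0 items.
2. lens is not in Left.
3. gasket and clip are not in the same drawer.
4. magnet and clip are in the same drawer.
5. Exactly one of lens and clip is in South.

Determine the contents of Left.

From (2): lens ∉ Left.
(1): Right already has 0, so the rest are out.
Only one drawer left: lens ∈ South.
(5) (exactly one): clip ∉ South.
Only one drawer left: clip ∈ Left.
(3): gasket ∉ Left.
(4): magnet matches clip: magnet ∈ Left.
Only one drawer left: gasket ∈ South.

Left = {clip, magnet}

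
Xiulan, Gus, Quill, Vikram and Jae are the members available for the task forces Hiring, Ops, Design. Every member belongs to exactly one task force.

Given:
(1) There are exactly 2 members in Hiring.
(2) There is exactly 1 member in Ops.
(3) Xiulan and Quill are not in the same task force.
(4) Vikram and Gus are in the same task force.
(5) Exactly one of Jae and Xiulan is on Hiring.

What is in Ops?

Ops = {Xiulan}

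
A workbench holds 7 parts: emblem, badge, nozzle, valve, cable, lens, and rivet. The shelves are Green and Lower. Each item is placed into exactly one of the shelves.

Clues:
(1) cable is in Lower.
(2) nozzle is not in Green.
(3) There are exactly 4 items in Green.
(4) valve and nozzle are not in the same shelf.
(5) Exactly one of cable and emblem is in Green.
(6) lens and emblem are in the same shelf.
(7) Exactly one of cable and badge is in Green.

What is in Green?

Green = {badge, emblem, lens, valve}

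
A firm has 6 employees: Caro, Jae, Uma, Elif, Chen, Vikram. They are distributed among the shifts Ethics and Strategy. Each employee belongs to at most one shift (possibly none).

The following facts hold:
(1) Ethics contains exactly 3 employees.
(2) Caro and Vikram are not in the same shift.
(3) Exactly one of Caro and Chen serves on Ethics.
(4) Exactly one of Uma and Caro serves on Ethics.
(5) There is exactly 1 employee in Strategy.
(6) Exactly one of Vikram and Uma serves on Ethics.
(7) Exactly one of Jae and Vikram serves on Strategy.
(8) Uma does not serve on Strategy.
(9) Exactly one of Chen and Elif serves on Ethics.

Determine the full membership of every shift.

Ethics = {Chen, Jae, Uma}; Strategy = {Vikram}

From (8): Uma ∉ Strategy.
Suppose Caro ∈ Ethics: no assignment then satisfies all the clues, so Caro ∉ Ethics.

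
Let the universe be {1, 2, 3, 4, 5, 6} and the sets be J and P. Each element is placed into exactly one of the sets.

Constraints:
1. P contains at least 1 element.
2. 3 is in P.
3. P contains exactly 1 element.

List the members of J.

From (2): 3 ∈ P.
(3): P already has 1, so the rest are out.
Only one set left: 1 ∈ J.
Only one set left: 2 ∈ J.
Only one set left: 4 ∈ J.
Only one set left: 5 ∈ J.
Only one set left: 6 ∈ J.

J = {1, 2, 4, 5, 6}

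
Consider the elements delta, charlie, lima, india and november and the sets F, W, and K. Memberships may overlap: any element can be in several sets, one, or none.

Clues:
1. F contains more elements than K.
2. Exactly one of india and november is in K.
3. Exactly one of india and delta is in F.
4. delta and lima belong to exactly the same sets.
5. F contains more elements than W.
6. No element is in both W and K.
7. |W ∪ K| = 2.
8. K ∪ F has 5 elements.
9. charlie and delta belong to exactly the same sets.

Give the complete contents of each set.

F = {charlie, delta, lima, november}; W = {november}; K = {india}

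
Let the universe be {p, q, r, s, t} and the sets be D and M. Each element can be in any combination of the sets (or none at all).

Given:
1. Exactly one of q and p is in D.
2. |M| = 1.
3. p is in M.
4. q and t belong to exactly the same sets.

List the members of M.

M = {p}

From (3): p ∈ M.
(2): M already has 1, so the rest are out.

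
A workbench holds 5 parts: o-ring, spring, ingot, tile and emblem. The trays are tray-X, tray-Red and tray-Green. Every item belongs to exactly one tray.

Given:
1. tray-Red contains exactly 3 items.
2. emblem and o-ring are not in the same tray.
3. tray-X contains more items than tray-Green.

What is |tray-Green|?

0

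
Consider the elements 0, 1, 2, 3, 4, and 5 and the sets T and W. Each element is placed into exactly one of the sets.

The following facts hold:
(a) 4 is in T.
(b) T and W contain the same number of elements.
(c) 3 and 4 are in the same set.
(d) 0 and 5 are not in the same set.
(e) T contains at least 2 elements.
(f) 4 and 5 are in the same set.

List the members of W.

W = {0, 1, 2}

From (a): 4 ∈ T.
(c): 3 matches 4: 3 ∈ T.
(f): 5 matches 4: 5 ∈ T.
(d): 0 ∉ T.
Only one set left: 0 ∈ W.
Suppose 1 ∉ W: no assignment then satisfies all the clues, so 1 ∈ W.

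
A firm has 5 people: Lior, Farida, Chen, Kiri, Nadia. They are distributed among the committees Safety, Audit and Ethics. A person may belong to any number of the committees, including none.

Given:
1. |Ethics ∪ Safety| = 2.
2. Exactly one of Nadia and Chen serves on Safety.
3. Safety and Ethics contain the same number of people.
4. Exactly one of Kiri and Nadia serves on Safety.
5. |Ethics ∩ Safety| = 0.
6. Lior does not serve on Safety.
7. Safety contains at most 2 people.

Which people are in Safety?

Safety = {Nadia}

From (6): Lior ∉ Safety.
Suppose Farida ∈ Safety: no assignment then satisfies all the clues, so Farida ∉ Safety.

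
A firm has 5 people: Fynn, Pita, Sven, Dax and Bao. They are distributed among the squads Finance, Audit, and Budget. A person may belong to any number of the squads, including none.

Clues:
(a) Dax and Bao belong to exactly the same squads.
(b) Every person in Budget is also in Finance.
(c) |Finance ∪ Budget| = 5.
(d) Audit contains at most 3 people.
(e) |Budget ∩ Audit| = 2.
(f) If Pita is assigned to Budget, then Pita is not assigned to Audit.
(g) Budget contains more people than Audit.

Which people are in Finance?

Finance = {Bao, Dax, Fynn, Pita, Sven}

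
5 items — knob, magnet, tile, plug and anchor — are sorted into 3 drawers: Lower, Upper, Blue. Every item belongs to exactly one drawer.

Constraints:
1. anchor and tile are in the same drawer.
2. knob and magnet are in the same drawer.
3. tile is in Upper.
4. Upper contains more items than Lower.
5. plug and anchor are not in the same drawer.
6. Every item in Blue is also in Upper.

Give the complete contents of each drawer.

Lower = {plug}; Upper = {anchor, knob, magnet, tile}; Blue = {}

From (3): tile ∈ Upper.
(1): anchor matches tile: anchor ∉ Lower.
(1): anchor matches tile: anchor ∈ Upper.
(5): plug ∉ Upper.
(6) contrapositive: plug ∉ Blue.
Only one drawer left: plug ∈ Lower.
Suppose knob ∈ Lower: no assignment then satisfies all the clues, so knob ∉ Lower.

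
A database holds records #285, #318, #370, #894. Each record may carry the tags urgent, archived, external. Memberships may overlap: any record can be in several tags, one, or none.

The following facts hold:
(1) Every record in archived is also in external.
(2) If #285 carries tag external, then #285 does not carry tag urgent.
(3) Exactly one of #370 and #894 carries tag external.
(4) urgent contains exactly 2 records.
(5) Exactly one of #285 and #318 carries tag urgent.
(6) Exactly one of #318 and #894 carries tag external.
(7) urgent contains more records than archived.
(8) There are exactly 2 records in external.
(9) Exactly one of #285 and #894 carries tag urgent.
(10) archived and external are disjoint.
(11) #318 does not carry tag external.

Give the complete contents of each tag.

urgent = {#318, #894}; archived = {}; external = {#285, #894}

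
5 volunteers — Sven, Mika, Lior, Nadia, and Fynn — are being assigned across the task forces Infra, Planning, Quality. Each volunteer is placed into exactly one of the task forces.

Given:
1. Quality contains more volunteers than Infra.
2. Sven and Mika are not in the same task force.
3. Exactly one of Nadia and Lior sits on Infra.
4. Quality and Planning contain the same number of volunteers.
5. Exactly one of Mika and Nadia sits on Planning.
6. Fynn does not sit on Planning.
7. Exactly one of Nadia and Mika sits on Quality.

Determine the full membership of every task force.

From (6): Fynn ∉ Planning.
Suppose Sven ∈ Infra: no assignment then satisfies all the clues, so Sven ∉ Infra.

Infra = {Lior}; Planning = {Nadia, Sven}; Quality = {Fynn, Mika}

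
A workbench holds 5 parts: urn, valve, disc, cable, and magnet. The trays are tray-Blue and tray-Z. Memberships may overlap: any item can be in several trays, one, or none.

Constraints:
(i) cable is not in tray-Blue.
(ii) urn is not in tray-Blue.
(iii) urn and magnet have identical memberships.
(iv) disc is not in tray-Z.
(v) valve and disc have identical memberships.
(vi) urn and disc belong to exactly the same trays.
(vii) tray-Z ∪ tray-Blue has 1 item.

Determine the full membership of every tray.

tray-Blue = {}; tray-Z = {cable}

From (i): cable ∉ tray-Blue.
From (ii): urn ∉ tray-Blue.
From (iv): disc ∉ tray-Z.
(iii): magnet matches urn: magnet ∉ tray-Blue.
(v): valve matches disc: valve ∉ tray-Z.
(vi): disc matches urn: disc ∉ tray-Blue.
(vi): urn matches disc: urn ∉ tray-Z.
(iii): magnet matches urn: magnet ∉ tray-Z.
(v): valve matches disc: valve ∉ tray-Blue.
Suppose cable ∉ tray-Z: no assignment then satisfies all the clues, so cable ∈ tray-Z.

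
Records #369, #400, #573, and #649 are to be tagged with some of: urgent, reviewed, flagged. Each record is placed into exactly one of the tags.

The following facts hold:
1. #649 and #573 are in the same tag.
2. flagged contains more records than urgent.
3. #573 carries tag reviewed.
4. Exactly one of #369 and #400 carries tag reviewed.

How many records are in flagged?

1

From (3): #573 ∈ reviewed.
(1): #649 matches #573: #649 ∉ urgent.
(1): #649 matches #573: #649 ∈ reviewed.
Suppose #369 ∈ urgent: no assignment then satisfies all the clues, so #369 ∉ urgent.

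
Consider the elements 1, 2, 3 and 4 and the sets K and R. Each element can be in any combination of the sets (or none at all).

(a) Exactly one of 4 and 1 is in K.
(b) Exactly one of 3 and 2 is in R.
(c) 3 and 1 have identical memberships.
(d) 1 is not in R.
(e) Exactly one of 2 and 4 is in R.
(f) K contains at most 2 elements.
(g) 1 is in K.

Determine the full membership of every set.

K = {1, 3}; R = {2}

From (d): 1 ∉ R.
From (g): 1 ∈ K.
(a) (exactly one): 4 ∉ K.
(c): 3 matches 1: 3 ∈ K.
(c): 3 matches 1: 3 ∉ R.
(f): K already has 2, so the rest are out.
(b) (exactly one): 2 ∈ R.
(e) (exactly one): 4 ∉ R.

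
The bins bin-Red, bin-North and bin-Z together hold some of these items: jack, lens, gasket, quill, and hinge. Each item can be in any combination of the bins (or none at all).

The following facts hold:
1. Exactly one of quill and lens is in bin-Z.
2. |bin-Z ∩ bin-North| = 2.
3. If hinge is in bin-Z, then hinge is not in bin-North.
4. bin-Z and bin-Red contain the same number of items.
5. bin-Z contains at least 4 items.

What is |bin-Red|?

4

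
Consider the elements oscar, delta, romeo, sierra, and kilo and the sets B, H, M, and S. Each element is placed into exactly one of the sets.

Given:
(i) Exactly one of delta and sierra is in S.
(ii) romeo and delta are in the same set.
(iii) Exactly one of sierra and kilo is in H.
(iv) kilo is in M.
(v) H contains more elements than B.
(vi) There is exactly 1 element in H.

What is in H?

From (iv): kilo ∈ M.
(iii) (exactly one): sierra ∈ H.
(vi): H already has 1, so the rest are out.
(i) (exactly one): delta ∈ S.
(ii): romeo matches delta: romeo ∉ B.
(ii): romeo matches delta: romeo ∉ M.
(ii): romeo matches delta: romeo ∈ S.

H = {sierra}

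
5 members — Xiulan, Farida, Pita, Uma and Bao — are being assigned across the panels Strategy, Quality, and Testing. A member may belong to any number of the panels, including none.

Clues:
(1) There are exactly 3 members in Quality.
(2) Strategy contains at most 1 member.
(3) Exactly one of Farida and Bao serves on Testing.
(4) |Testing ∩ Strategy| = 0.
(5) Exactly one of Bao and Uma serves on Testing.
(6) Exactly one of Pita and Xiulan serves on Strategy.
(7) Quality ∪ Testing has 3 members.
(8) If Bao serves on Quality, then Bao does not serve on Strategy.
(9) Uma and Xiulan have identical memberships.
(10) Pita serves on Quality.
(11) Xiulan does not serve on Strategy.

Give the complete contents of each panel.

From (10): Pita ∈ Quality.
From (11): Xiulan ∉ Strategy.
(6) (exactly one): Pita ∈ Strategy.
(9): Uma matches Xiulan: Uma ∉ Strategy.
(2): Strategy already has 1, so the rest are out.
Suppose Xiulan ∈ Quality: no assignment then satisfies all the clues, so Xiulan ∉ Quality.

Strategy = {Pita}; Quality = {Bao, Farida, Pita}; Testing = {Bao}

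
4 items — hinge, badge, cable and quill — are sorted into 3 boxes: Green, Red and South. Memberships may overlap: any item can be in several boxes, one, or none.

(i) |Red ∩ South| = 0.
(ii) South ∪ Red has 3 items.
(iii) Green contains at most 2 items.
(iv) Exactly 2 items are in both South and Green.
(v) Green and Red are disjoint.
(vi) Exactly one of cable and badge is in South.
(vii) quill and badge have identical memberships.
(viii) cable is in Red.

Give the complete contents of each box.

Green = {badge, quill}; Red = {cable}; South = {badge, quill}

From (viii): cable ∈ Red.
(v) (disjoint): cable ∉ Green.
Suppose hinge ∈ Green: no assignment then satisfies all the clues, so hinge ∉ Green.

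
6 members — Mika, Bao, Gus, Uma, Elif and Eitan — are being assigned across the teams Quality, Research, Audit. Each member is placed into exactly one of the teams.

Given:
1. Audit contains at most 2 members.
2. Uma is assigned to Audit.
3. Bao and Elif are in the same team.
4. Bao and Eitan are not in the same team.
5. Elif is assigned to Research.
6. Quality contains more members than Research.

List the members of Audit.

Audit = {Uma}

From (2): Uma ∈ Audit.
From (5): Elif ∈ Research.
(3): Bao matches Elif: Bao ∉ Quality.
(3): Bao matches Elif: Bao ∈ Research.
(4): Eitan ∉ Research.
Suppose Mika ∈ Audit: no assignment then satisfies all the clues, so Mika ∉ Audit.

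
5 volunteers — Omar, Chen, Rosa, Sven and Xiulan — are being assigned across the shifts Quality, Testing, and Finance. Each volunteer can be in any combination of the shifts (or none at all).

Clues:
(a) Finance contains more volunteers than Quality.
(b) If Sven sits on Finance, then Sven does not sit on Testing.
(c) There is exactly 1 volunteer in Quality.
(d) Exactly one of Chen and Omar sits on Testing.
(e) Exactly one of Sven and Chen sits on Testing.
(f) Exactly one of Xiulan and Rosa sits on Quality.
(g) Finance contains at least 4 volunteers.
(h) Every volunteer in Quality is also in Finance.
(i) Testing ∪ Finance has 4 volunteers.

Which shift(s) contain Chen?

Chen: Finance, Testing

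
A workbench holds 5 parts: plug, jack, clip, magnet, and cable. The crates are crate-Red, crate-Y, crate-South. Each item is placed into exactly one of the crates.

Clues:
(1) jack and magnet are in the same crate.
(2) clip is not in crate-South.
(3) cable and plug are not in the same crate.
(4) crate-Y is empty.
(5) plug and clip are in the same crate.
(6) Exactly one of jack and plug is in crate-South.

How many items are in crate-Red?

From (2): clip ∉ crate-South.
(4): crate-Y already has 0, so the rest are out.
(5): plug matches clip: plug ∉ crate-South.
(6) (exactly one): jack ∈ crate-South.
Only one crate left: plug ∈ crate-Red.
Only one crate left: clip ∈ crate-Red.
(1): magnet matches jack: magnet ∉ crate-Red.
(1): magnet matches jack: magnet ∈ crate-South.
(3): cable ∉ crate-Red.
Only one crate left: cable ∈ crate-South.

2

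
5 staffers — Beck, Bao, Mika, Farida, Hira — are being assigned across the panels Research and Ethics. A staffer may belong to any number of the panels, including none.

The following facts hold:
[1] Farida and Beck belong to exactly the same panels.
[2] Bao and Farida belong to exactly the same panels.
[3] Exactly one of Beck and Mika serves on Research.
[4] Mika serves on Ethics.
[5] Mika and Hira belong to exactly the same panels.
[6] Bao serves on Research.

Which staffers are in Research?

Research = {Bao, Beck, Farida}

From (4): Mika ∈ Ethics.
From (6): Bao ∈ Research.
(2): Farida matches Bao: Farida ∈ Research.
(5): Hira matches Mika: Hira ∈ Ethics.
(1): Beck matches Farida: Beck ∈ Research.
(3) (exactly one): Mika ∉ Research.
(5): Hira matches Mika: Hira ∉ Research.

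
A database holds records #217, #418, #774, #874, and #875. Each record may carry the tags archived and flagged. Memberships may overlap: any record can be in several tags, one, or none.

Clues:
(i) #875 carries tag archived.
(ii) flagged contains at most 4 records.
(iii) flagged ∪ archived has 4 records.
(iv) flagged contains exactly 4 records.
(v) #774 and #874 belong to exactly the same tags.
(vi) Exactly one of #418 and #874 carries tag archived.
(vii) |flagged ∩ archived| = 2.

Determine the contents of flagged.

From (i): #875 ∈ archived.
Suppose #217 ∈ flagged: no assignment then satisfies all the clues, so #217 ∉ flagged.

flagged = {#418, #774, #874, #875}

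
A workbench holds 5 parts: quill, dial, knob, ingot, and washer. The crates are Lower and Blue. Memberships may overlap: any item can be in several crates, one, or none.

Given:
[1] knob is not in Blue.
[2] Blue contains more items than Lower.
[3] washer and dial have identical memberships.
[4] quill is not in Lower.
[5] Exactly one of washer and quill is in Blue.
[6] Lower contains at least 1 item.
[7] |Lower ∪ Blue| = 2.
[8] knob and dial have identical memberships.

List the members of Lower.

Lower = {ingot}

From (1): knob ∉ Blue.
From (4): quill ∉ Lower.
(8): dial matches knob: dial ∉ Blue.
(3): washer matches dial: washer ∉ Blue.
(5) (exactly one): quill ∈ Blue.
Suppose dial ∈ Lower: no assignment then satisfies all the clues, so dial ∉ Lower.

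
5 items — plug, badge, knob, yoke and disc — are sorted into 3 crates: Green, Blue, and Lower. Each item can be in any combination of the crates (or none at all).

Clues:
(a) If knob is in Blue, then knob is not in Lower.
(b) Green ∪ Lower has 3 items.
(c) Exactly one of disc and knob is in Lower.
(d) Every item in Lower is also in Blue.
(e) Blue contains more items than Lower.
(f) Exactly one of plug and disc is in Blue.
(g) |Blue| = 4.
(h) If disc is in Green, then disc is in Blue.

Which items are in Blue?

Blue = {badge, disc, knob, yoke}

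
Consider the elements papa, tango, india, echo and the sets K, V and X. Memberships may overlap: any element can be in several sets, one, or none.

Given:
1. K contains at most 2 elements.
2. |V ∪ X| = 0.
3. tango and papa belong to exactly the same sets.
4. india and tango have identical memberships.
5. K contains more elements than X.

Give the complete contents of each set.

K = {echo}; V = {}; X = {}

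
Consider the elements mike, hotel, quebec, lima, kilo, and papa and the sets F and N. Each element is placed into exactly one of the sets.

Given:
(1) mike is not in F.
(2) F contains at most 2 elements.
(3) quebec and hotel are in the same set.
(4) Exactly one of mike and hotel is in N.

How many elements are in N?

4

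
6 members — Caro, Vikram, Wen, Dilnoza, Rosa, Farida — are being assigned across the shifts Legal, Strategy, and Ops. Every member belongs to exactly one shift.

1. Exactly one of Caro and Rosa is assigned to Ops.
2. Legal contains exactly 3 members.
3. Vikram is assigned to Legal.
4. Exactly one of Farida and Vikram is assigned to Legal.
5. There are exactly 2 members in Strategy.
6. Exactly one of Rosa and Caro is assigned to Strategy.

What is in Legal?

From (3): Vikram ∈ Legal.
(4) (exactly one): Farida ∉ Legal.
Suppose Caro ∈ Legal: no assignment then satisfies all the clues, so Caro ∉ Legal.

Legal = {Dilnoza, Vikram, Wen}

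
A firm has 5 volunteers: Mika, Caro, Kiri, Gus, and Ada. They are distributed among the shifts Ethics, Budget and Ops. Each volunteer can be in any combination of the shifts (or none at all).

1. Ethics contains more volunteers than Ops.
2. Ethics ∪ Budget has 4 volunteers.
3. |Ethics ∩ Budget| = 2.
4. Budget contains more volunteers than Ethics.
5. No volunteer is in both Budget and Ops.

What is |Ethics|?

2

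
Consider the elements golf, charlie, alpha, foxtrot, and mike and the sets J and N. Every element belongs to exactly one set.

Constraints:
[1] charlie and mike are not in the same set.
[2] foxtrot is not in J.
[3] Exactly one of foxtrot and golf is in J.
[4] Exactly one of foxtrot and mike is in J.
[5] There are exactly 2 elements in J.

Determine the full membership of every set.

From (2): foxtrot ∉ J.
(3) (exactly one): golf ∈ J.
(4) (exactly one): mike ∈ J.
(5): J already has 2, so the rest are out.
Only one set left: charlie ∈ N.
Only one set left: alpha ∈ N.
Only one set left: foxtrot ∈ N.

J = {golf, mike}; N = {alpha, charlie, foxtrot}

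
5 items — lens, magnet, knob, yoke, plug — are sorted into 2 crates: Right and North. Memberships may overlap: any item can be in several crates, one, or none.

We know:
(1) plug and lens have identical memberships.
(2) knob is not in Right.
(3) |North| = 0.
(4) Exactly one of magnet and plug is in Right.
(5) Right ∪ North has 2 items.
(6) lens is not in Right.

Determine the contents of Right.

Right = {magnet, yoke}

From (2): knob ∉ Right.
From (6): lens ∉ Right.
(1): plug matches lens: plug ∉ Right.
(3): North already has 0, so the rest are out.
(4) (exactly one): magnet ∈ Right.
Suppose yoke ∉ Right: no assignment then satisfies all the clues, so yoke ∈ Right.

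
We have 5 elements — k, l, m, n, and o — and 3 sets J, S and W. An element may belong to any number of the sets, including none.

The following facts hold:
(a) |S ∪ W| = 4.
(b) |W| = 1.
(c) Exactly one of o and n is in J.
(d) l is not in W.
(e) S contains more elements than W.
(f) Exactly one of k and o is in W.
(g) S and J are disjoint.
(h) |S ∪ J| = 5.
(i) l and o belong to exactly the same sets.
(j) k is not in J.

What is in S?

S = {k, l, m, o}

From (d): l ∉ W.
From (j): k ∉ J.
(i): o matches l: o ∉ W.
(f) (exactly one): k ∈ W.
(b): W already has 1, so the rest are out.
Suppose k ∉ S: no assignment then satisfies all the clues, so k ∈ S.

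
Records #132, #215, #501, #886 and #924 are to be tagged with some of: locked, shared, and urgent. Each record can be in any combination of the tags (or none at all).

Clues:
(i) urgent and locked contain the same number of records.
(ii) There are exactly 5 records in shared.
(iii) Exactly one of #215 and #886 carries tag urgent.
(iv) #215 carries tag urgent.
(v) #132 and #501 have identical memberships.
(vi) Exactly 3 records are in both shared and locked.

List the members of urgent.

urgent = {#132, #215, #501}

From (iv): #215 ∈ urgent.
(ii): only 5 candidates remain for shared, so all are in.
(iii) (exactly one): #886 ∉ urgent.
Suppose #132 ∉ urgent: no assignment then satisfies all the clues, so #132 ∈ urgent.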